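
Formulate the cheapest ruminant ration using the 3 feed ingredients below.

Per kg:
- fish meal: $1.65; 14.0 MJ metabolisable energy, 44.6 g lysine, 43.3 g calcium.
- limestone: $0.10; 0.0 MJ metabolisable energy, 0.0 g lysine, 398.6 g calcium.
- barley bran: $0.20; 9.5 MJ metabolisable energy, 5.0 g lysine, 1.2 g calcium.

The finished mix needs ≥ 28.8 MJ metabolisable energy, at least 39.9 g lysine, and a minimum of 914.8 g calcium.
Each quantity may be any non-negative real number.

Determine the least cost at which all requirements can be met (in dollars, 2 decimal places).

Treat it as an LP. Let x1 = kg of fish meal, x2 = kg of limestone, x3 = kg of barley bran.
min 1.65x1 + 0.1x2 + 0.2x3 s.t.:
  14x1 + 9.5x3 ≥ 28.8   (metabolisable energy)
  44.6x1 + 5x3 ≥ 39.9   (lysine)
  43.3x1 + 398.6x2 + 1.2x3 ≥ 914.8   (calcium)
  x1, x2, x3 ≥ 0.
The optimal mix uses every input. There the metabolisable energy, lysine, calcium constraints are tight.
That vertex is x1 = 0.6645, x2 = 2.217, x3 = 2.052.
Total cost: 1.65·0.6645 + 0.1·2.217 + 0.2·2.052 = 1.7285.

$1.73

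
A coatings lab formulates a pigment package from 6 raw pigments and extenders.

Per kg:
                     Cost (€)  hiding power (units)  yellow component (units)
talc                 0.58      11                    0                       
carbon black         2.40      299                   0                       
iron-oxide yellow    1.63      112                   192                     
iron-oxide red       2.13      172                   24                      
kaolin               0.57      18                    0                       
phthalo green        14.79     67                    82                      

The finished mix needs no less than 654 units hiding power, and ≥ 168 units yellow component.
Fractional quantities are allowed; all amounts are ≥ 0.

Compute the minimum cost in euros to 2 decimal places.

€5.89

This is a linear program. Let x1 = kg of talc, x2 = kg of carbon black, x3 = kg of iron-oxide yellow, x4 = kg of iron-oxide red, x5 = kg of kaolin, x6 = kg of phthalo green.
min 0.58x1 + 2.4x2 + 1.63x3 + 2.13x4 + 0.57x5 + 14.79x6 subject to:
  11x1 + 299x2 + 112x3 + 172x4 + 18x5 + 67x6 ≥ 654   (hiding power)
  192x3 + 24x4 + 82x6 ≥ 168   (yellow component)
  x1, x2, x3, x4, x5, x6 ≥ 0.
The minimum-cost mix takes nothing from talc, iron-oxide red, kaolin, phthalo green — only carbon black, iron-oxide yellow. Binding constraints: hiding power and yellow component.
Solving gives x2 = 1.86, x3 = 0.875.
Total cost: 2.4·1.86 + 1.63·0.875 = 5.8903.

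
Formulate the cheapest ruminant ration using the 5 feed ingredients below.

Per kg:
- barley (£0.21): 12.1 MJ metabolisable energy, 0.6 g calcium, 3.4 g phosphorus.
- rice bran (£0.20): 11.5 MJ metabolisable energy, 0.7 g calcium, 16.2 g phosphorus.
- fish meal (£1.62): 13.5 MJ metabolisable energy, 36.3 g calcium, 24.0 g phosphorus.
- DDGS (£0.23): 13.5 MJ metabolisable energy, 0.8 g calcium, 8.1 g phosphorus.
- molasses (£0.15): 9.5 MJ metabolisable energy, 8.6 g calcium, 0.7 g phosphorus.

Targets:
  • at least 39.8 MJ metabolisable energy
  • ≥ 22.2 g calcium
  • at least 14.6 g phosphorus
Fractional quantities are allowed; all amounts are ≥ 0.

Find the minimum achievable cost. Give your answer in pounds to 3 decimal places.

£0.642

Let x1 = kg of barley, x2 = kg of rice bran, x3 = kg of fish meal, x4 = kg of DDGS, x5 = kg of molasses.
Minimise 0.21x1 + 0.2x2 + 1.62x3 + 0.23x4 + 0.15x5 with:
  12.1x1 + 11.5x2 + 13.5x3 + 13.5x4 + 9.5x5 ≥ 39.8   (metabolisable energy)
  0.6x1 + 0.7x2 + 36.3x3 + 0.8x4 + 8.6x5 ≥ 22.2   (calcium)
  3.4x1 + 16.2x2 + 24x3 + 8.1x4 + 0.7x5 ≥ 14.6   (phosphorus)
  x1, x2, x3, x4, x5 ≥ 0.
The minimum-cost mix takes nothing from barley, fish meal, DDGS — only rice bran, molasses. The metabolisable energy and phosphorus requirements are met with equality.
That vertex is x2 = 0.75996, x5 = 3.2695.
Hence cost = 0.2·0.75996 + 0.15·3.2695 = £0.64242.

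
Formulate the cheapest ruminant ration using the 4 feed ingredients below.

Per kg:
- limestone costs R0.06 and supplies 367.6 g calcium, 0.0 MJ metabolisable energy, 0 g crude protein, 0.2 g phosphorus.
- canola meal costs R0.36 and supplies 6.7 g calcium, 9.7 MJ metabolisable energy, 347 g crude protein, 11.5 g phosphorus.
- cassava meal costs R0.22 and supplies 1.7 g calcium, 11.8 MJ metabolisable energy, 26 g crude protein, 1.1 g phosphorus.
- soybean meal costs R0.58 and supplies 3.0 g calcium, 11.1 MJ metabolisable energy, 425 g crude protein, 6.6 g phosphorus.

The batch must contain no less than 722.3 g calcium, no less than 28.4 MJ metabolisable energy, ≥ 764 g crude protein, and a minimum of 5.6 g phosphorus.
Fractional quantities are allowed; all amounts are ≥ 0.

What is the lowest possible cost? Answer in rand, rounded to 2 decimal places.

R1.03

Let x1 = kg of limestone, x2 = kg of canola meal, x3 = kg of cassava meal, x4 = kg of soybean meal.
Minimise 0.06x1 + 0.36x2 + 0.22x3 + 0.58x4 s.t.:
  367.6x1 + 6.7x2 + 1.7x3 + 3x4 ≥ 722.3   (calcium)
  9.7x2 + 11.8x3 + 11.1x4 ≥ 28.4   (metabolisable energy)
  347x2 + 26x3 + 425x4 ≥ 764   (crude protein)
  0.2x1 + 11.5x2 + 1.1x3 + 6.6x4 ≥ 5.6   (phosphorus)
  x1, x2, x3, x4 ≥ 0.
The minimum-cost mix takes nothing from soybean meal — only limestone, canola meal, cassava meal. The calcium, metabolisable energy, crude protein requirements are met with equality.
So limestone = 1.923 kg, canola meal = 2.154 kg, cassava meal = 0.6361 kg.
Total cost: 0.06·1.923 + 0.36·2.154 + 0.22·0.6361 = 1.0308.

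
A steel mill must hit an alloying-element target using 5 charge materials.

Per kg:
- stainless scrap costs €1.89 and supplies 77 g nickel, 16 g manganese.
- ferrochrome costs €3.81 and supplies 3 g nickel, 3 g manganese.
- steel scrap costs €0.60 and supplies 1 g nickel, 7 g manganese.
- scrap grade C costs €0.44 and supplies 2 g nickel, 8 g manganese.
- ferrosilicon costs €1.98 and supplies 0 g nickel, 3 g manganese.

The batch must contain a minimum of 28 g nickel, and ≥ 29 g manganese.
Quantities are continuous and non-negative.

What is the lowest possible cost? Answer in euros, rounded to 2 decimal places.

Let x1 = kg of stainless scrap, x2 = kg of ferrochrome, x3 = kg of steel scrap, x4 = kg of scrap grade C, x5 = kg of ferrosilicon.
Minimise 1.89x1 + 3.81x2 + 0.6x3 + 0.44x4 + 1.98x5 s.t.:
  77x1 + 3x2 + 1x3 + 2x4 ≥ 28   (nickel)
  16x1 + 3x2 + 7x3 + 8x4 + 3x5 ≥ 29   (manganese)
  x1, x2, x3, x4, x5 ≥ 0.
The cheapest feasible vertex uses only stainless scrap, scrap grade C; ferrochrome, steel scrap, ferrosilicon are not used. There the nickel and manganese constraints are tight.
Optimal quantities: stainless scrap = 0.2842 kg, scrap grade C = 3.057 kg.
Total cost: 1.89·0.2842 + 0.44·3.057 = 1.8822.

€1.88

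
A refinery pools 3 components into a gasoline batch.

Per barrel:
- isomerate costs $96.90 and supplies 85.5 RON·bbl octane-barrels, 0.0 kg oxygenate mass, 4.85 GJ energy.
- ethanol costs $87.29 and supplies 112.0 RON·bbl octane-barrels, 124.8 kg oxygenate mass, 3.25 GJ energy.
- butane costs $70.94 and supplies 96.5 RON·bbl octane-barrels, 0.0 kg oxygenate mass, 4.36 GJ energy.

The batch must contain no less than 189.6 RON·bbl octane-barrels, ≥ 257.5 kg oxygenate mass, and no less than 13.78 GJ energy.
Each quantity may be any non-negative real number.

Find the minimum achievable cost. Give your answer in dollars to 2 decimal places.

$295.21

This is a linear program. Let x1 = barrels of isomerate, x2 = barrels of ethanol, x3 = barrels of butane.
min 96.9x1 + 87.29x2 + 70.94x3 s.t.:
  85.5x1 + 112x2 + 96.5x3 ≥ 189.6   (octane-barrels)
  124.8x2 ≥ 257.5   (oxygenate mass)
  4.85x1 + 3.25x2 + 4.36x3 ≥ 13.78   (energy)
  x1, x2, x3 ≥ 0.
At the optimum only ethanol, butane are positive (isomerate = 0). Binding constraints: oxygenate mass and energy.
Optimal quantities: ethanol = 2.063 barrels, butane = 1.623 barrels.
Hence cost = 87.29·2.063 + 70.94·1.623 = $295.2149.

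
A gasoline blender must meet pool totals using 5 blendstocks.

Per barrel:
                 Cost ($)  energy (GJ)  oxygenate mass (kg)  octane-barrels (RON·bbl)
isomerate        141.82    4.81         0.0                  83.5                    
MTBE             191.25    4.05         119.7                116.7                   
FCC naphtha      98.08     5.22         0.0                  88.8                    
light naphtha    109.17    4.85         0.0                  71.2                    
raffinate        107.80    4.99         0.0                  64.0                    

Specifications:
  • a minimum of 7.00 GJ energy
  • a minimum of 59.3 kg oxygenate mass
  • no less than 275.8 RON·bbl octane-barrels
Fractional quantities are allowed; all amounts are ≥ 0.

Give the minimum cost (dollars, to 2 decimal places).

$335.51

Let x1 = barrels of isomerate, x2 = barrels of MTBE, x3 = barrels of FCC naphtha, x4 = barrels of light naphtha, x5 = barrels of raffinate.
min 141.82x1 + 191.25x2 + 98.08x3 + 109.17x4 + 107.8x5 s.t.:
  4.81x1 + 4.05x2 + 5.22x3 + 4.85x4 + 4.99x5 ≥ 7   (energy)
  119.7x2 ≥ 59.3   (oxygenate mass)
  83.5x1 + 116.7x2 + 88.8x3 + 71.2x4 + 64x5 ≥ 275.8   (octane-barrels)
  x1, x2, x3, x4, x5 ≥ 0.
The cheapest feasible vertex uses only MTBE, FCC naphtha; isomerate, light naphtha, raffinate are not used. The oxygenate mass and octane-barrels requirements are met with equality.
Optimal quantities: MTBE = 0.49541 barrels, FCC naphtha = 2.4548 barrels.
Total cost: 191.25·0.49541 + 98.08·2.4548 = 335.5139.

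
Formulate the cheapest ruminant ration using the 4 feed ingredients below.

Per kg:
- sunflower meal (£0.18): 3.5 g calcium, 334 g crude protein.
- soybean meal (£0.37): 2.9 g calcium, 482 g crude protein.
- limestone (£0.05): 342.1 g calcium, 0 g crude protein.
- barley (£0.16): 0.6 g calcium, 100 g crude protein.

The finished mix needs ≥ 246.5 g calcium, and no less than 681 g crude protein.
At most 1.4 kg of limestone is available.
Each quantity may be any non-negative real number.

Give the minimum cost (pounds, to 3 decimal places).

£0.402

Let x1 = kg of sunflower meal, x2 = kg of soybean meal, x3 = kg of limestone, x4 = kg of barley.
min 0.18x1 + 0.37x2 + 0.05x3 + 0.16x4 s.t.:
  3.5x1 + 2.9x2 + 342.1x3 + 0.6x4 ≥ 246.5   (calcium)
  334x1 + 482x2 + 100x4 ≥ 681   (crude protein)
  x3 ≤ 1.4
  x1, x2, x3, x4 ≥ 0.
The cheapest feasible vertex uses only sunflower meal, limestone; soybean meal, barley are not used. The calcium and crude protein requirements are met with equality.
So sunflower meal = 2.039 kg, limestone = 0.6997 kg.
Total cost: 0.18·2.039 + 0.05·0.6997 = 0.40201.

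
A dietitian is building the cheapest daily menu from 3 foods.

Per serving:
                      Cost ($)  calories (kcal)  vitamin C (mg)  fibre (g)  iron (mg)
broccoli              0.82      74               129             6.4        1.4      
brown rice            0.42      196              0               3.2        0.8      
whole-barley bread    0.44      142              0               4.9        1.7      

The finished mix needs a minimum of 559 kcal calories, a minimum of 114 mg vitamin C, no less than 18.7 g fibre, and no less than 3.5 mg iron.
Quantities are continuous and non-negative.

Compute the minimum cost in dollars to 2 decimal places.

This is a linear program. Let x1 = servings of broccoli, x2 = servings of brown rice, x3 = servings of whole-barley bread.
min 0.82x1 + 0.42x2 + 0.44x3 s.t.:
  74x1 + 196x2 + 142x3 ≥ 559   (calories)
  129x1 ≥ 114   (vitamin C)
  6.4x1 + 3.2x2 + 4.9x3 ≥ 18.7   (fibre)
  1.4x1 + 0.8x2 + 1.7x3 ≥ 3.5   (iron)
  x1, x2, x3 ≥ 0.
The optimal mix uses every input. The calories, vitamin C, fibre requirements are met with equality.
That vertex is x1 = 0.8837, x2 = 1.119, x3 = 1.931.
Hence cost = 0.82·0.8837 + 0.42·1.119 + 0.44·1.931 = $2.0443.

$2.04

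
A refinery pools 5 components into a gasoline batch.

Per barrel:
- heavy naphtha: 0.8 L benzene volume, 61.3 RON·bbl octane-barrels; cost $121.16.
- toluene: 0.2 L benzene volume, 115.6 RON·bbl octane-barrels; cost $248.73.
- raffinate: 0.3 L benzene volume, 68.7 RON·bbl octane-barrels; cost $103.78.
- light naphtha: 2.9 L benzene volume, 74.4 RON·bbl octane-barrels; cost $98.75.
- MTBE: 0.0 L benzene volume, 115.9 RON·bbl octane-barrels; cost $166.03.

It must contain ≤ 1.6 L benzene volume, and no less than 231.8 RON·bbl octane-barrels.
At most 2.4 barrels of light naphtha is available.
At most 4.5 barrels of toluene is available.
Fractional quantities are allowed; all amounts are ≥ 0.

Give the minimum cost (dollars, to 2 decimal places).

Let x1 = barrels of heavy naphtha, x2 = barrels of toluene, x3 = barrels of raffinate, x4 = barrels of light naphtha, x5 = barrels of MTBE.
Minimise 121.16x1 + 248.73x2 + 103.78x3 + 98.75x4 + 166.03x5 with:
  0.8x1 + 0.2x2 + 0.3x3 + 2.9x4 ≤ 1.6   (benzene volume)
  61.3x1 + 115.6x2 + 68.7x3 + 74.4x4 + 115.9x5 ≥ 231.8   (octane-barrels)
  x4 ≤ 2.4
  x2 ≤ 4.5
  x1, x2, x3, x4, x5 ≥ 0.
At the optimum only light naphtha, MTBE are positive (heavy naphtha, toluene, raffinate = 0). The benzene volume and octane-barrels requirements are met with equality.
So light naphtha = 0.551724 barrels, MTBE = 1.64583 barrels.
Total cost: 98.75·0.551724 + 166.03·1.64583 = 327.7399.

$327.74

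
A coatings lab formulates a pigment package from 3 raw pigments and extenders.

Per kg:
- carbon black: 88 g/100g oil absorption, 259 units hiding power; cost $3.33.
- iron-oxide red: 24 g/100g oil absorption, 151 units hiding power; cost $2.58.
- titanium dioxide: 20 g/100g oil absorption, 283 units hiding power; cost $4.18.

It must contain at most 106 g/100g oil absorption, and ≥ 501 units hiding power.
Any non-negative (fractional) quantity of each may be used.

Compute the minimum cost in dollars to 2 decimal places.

Let x1 = kg of carbon black, x2 = kg of iron-oxide red, x3 = kg of titanium dioxide.
Minimize 3.33x1 + 2.58x2 + 4.18x3 subject to:
  88x1 + 24x2 + 20x3 ≤ 106   (oil absorption)
  259x1 + 151x2 + 283x3 ≥ 501   (hiding power)
  x1, x2, x3 ≥ 0.
The minimum-cost mix takes nothing from iron-oxide red — only carbon black, titanium dioxide. Binding constraints: oil absorption and hiding power.
That vertex is x1 = 1.013, x3 = 0.8433.
Total cost: 3.33·1.013 + 4.18·0.8433 = 6.8983.

$6.90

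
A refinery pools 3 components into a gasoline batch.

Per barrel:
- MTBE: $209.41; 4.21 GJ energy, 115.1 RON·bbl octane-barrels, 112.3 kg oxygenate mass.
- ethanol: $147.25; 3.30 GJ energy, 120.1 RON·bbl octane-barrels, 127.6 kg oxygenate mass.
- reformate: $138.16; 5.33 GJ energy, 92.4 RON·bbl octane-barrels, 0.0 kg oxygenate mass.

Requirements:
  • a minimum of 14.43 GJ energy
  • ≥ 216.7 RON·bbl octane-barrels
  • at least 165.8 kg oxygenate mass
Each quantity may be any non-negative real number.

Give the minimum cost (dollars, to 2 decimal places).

This is a linear program. Let x1 = barrels of MTBE, x2 = barrels of ethanol, x3 = barrels of reformate.
Minimise 209.41x1 + 147.25x2 + 138.16x3 s.t.:
  4.21x1 + 3.3x2 + 5.33x3 ≥ 14.43   (energy)
  115.1x1 + 120.1x2 + 92.4x3 ≥ 216.7   (octane-barrels)
  112.3x1 + 127.6x2 ≥ 165.8   (oxygenate mass)
  x1, x2, x3 ≥ 0.
The optimal basis is {ethanol, reformate}; MTBE drops out. The energy and oxygenate mass requirements are met with equality.
So ethanol = 1.2994 barrels, reformate = 1.9028 barrels.
Objective = 147.25·1.2994 + 138.16·1.9028 = 454.2275.

$454.23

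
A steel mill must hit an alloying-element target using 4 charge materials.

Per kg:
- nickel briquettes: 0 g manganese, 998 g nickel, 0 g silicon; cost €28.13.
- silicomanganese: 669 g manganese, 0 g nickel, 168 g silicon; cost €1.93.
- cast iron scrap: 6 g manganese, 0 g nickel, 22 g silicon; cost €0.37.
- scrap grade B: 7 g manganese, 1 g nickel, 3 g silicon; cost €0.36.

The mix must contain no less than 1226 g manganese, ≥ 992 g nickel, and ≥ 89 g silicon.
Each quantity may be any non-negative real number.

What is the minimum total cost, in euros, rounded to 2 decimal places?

Let x1 = kg of nickel briquettes, x2 = kg of silicomanganese, x3 = kg of cast iron scrap, x4 = kg of scrap grade B.
min 28.13x1 + 1.93x2 + 0.37x3 + 0.36x4 s.t.:
  669x2 + 6x3 + 7x4 ≥ 1226   (manganese)
  998x1 + 1x4 ≥ 992   (nickel)
  168x2 + 22x3 + 3x4 ≥ 89   (silicon)
  x1, x2, x3, x4 ≥ 0.
The minimum-cost mix takes nothing from cast iron scrap, scrap grade B — only nickel briquettes, silicomanganese. Binding constraints: manganese and nickel.
Optimal quantities: nickel briquettes = 0.994 kg, silicomanganese = 1.833 kg.
Total cost: 28.13·0.994 + 1.93·1.833 = 31.4989.

€31.50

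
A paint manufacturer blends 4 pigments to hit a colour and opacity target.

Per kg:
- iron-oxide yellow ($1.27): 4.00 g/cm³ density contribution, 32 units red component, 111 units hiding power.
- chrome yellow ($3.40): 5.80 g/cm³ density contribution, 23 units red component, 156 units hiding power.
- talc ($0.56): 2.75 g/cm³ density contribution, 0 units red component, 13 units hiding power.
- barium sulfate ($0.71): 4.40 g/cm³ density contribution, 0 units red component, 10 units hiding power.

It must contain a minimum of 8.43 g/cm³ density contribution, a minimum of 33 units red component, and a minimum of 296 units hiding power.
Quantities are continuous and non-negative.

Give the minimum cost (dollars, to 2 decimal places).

$3.39

Let x1 = kg of iron-oxide yellow, x2 = kg of chrome yellow, x3 = kg of talc, x4 = kg of barium sulfate.
min 1.27x1 + 3.4x2 + 0.56x3 + 0.71x4 with:
  4x1 + 5.8x2 + 2.75x3 + 4.4x4 ≥ 8.43   (density contribution)
  32x1 + 23x2 ≥ 33   (red component)
  111x1 + 156x2 + 13x3 + 10x4 ≥ 296   (hiding power)
  x1, x2, x3, x4 ≥ 0.
At the optimum only iron-oxide yellow is positive (chrome yellow, talc, barium sulfate = 0). Binding constraint: hiding power.
Optimal quantities: iron-oxide yellow = 2.667 kg.
Total cost: 1.27·2.667 = 3.3871.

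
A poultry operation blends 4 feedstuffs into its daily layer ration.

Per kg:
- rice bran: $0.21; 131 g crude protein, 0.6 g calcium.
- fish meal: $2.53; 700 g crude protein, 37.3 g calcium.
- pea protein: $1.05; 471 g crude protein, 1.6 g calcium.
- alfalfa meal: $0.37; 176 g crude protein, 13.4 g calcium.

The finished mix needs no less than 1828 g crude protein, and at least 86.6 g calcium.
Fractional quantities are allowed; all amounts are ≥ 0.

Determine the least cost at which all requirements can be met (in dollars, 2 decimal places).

Let x1 = kg of rice bran, x2 = kg of fish meal, x3 = kg of pea protein, x4 = kg of alfalfa meal.
Minimise 0.21x1 + 2.53x2 + 1.05x3 + 0.37x4 with:
  131x1 + 700x2 + 471x3 + 176x4 ≥ 1828   (crude protein)
  0.6x1 + 37.3x2 + 1.6x3 + 13.4x4 ≥ 86.6   (calcium)
  x1, x2, x3, x4 ≥ 0.
At the optimum only rice bran, alfalfa meal are positive (fish meal, pea protein = 0). The crude protein and calcium requirements are met with equality.
Solving gives x1 = 5.609, x4 = 6.212.
Cost = 0.21·5.609 + 0.37·6.212 = 3.4763.

$3.48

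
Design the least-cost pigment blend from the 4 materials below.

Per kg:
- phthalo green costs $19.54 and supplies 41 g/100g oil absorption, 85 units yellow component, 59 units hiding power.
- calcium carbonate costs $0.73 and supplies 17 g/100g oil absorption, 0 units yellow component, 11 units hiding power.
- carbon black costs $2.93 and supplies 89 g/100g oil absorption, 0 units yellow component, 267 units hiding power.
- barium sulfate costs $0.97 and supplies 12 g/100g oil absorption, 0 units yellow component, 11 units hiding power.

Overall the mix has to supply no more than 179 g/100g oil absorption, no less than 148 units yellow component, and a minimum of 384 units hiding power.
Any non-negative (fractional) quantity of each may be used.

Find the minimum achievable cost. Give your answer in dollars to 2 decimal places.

Let x1 = kg of phthalo green, x2 = kg of calcium carbonate, x3 = kg of carbon black, x4 = kg of barium sulfate.
min 19.54x1 + 0.73x2 + 2.93x3 + 0.97x4 s.t.:
  41x1 + 17x2 + 89x3 + 12x4 ≤ 179   (oil absorption)
  85x1 ≥ 148   (yellow component)
  59x1 + 11x2 + 267x3 + 11x4 ≥ 384   (hiding power)
  x1, x2, x3, x4 ≥ 0.
The cheapest feasible vertex uses only phthalo green, carbon black; calcium carbonate, barium sulfate are not used. There the yellow component and hiding power constraints are tight.
That vertex is x1 = 1.7412, x3 = 1.0534.
Objective = 19.54·1.7412 + 2.93·1.0534 = 37.1095.

$37.11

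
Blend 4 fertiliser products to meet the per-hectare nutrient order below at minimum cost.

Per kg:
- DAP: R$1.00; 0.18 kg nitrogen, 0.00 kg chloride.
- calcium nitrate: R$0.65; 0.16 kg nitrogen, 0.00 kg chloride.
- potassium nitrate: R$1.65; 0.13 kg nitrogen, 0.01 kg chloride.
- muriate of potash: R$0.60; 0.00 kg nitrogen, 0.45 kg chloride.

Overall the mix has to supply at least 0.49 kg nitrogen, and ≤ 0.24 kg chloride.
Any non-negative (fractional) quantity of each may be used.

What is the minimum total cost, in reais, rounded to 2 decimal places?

This is a linear program. Let x1 = kg of DAP, x2 = kg of calcium nitrate, x3 = kg of potassium nitrate, x4 = kg of muriate of potash.
Minimise 1x1 + 0.65x2 + 1.65x3 + 0.6x4 with:
  0.18x1 + 0.16x2 + 0.13x3 ≥ 0.49   (nitrogen)
  0.01x3 + 0.45x4 ≤ 0.24   (chloride)
  x1, x2, x3, x4 ≥ 0.
The minimum-cost mix takes nothing from DAP, potassium nitrate, muriate of potash — only calcium nitrate. There the nitrogen constraint is tight.
That vertex is x2 = 3.062.
Hence cost = 0.65·3.062 = R$1.9903.

R$1.99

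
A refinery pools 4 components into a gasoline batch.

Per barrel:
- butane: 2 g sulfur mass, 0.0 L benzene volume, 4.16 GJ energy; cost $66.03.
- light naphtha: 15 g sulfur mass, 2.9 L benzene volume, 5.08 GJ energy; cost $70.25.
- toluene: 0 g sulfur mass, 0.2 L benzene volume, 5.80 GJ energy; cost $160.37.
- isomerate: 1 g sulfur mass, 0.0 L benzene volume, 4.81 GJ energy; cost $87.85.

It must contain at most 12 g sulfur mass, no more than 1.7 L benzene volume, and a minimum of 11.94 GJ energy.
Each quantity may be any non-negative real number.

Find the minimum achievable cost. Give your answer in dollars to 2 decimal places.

$184.34

This is a linear program. Let x1 = barrels of butane, x2 = barrels of light naphtha, x3 = barrels of toluene, x4 = barrels of isomerate.
Minimise 66.03x1 + 70.25x2 + 160.37x3 + 87.85x4 subject to:
  2x1 + 15x2 + 1x4 ≤ 12   (sulfur mass)
  2.9x2 + 0.2x3 ≤ 1.7   (benzene volume)
  4.16x1 + 5.08x2 + 5.8x3 + 4.81x4 ≥ 11.94   (energy)
  x1, x2, x3, x4 ≥ 0.
At the optimum only butane, light naphtha are positive (toluene, isomerate = 0). There the sulfur mass and energy constraints are tight.
Solving gives x1 = 2.2615, x2 = 0.49847.
Hence cost = 66.03·2.2615 + 70.25·0.49847 = $184.3444.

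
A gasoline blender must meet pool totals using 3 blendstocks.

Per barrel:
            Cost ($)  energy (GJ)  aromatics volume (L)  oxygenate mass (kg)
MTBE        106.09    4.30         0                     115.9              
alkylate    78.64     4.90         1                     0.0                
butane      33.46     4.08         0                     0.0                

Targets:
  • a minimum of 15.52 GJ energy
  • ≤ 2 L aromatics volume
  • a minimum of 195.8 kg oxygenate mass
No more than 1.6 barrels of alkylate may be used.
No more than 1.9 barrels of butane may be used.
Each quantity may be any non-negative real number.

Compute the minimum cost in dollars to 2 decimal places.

$250.88

Treat it as an LP. Let x1 = barrels of MTBE, x2 = barrels of alkylate, x3 = barrels of butane.
min 106.09x1 + 78.64x2 + 33.46x3 subject to:
  4.3x1 + 4.9x2 + 4.08x3 ≥ 15.52   (energy)
  1x2 ≤ 2   (aromatics volume)
  115.9x1 ≥ 195.8   (oxygenate mass)
  x2 ≤ 1.6
  x3 ≤ 1.9
  x1, x2, x3 ≥ 0.
All 3 inputs are positive at the optimum. The energy, oxygenate mass, the butane cap requirements are met with equality.
That vertex is x1 = 1.68939, x2 = 0.102782, x3 = 1.9.
Objective = 106.09·1.68939 + 78.64·0.102782 + 33.46·1.9 = 250.8842.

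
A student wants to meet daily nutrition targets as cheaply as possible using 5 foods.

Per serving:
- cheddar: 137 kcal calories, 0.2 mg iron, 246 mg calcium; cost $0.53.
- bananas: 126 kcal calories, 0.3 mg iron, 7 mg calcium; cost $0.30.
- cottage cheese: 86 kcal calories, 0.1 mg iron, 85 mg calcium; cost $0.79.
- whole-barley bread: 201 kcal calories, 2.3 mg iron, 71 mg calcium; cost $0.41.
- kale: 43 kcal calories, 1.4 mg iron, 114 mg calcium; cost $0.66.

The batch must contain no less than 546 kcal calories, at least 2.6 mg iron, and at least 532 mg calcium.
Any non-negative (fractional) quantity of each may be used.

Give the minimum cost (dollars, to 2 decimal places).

Let x1 = servings of cheddar, x2 = servings of bananas, x3 = servings of cottage cheese, x4 = servings of whole-barley bread, x5 = servings of kale.
min 0.53x1 + 0.3x2 + 0.79x3 + 0.41x4 + 0.66x5 with:
  137x1 + 126x2 + 86x3 + 201x4 + 43x5 ≥ 546   (calories)
  0.2x1 + 0.3x2 + 0.1x3 + 2.3x4 + 1.4x5 ≥ 2.6   (iron)
  246x1 + 7x2 + 85x3 + 71x4 + 114x5 ≥ 532   (calcium)
  x1, x2, x3, x4, x5 ≥ 0.
The minimum-cost mix takes nothing from bananas, cottage cheese, kale — only cheddar, whole-barley bread. There the calories and calcium constraints are tight.
That vertex is x1 = 1.716, x4 = 1.547.
Cost = 0.53·1.716 + 0.41·1.547 = 1.5438.

$1.54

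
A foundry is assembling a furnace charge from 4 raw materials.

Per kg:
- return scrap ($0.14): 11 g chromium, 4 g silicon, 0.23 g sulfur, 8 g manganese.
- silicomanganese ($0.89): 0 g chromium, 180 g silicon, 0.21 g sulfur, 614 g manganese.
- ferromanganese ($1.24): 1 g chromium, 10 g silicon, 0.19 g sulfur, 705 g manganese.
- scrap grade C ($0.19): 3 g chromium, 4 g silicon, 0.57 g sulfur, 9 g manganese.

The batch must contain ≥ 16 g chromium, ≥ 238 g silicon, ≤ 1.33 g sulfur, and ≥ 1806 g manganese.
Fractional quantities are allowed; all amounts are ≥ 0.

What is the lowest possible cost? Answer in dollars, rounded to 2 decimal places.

This is a linear program. Let x1 = kg of return scrap, x2 = kg of silicomanganese, x3 = kg of ferromanganese, x4 = kg of scrap grade C.
min 0.14x1 + 0.89x2 + 1.24x3 + 0.19x4 s.t.:
  11x1 + 1x3 + 3x4 ≥ 16   (chromium)
  4x1 + 180x2 + 10x3 + 4x4 ≥ 238   (silicon)
  0.23x1 + 0.21x2 + 0.19x3 + 0.57x4 ≤ 1.33   (sulfur)
  8x1 + 614x2 + 705x3 + 9x4 ≥ 1806   (manganese)
  x1, x2, x3, x4 ≥ 0.
The cheapest feasible vertex uses only return scrap, silicomanganese; ferromanganese, scrap grade C are not used. There the chromium and manganese constraints are tight.
Solving gives x1 = 1.455, x2 = 2.922.
Objective = 0.14·1.455 + 0.89·2.922 = 2.8043.

$2.80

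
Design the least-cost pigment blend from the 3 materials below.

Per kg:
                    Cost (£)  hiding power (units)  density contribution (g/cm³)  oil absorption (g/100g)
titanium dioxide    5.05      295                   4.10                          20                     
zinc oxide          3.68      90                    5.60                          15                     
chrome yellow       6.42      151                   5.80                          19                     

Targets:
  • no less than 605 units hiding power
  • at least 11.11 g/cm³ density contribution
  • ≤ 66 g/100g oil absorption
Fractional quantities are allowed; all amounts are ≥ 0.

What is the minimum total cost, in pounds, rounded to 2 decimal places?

Let x1 = kg of titanium dioxide, x2 = kg of zinc oxide, x3 = kg of chrome yellow.
Minimise 5.05x1 + 3.68x2 + 6.42x3 subject to:
  295x1 + 90x2 + 151x3 ≥ 605   (hiding power)
  4.1x1 + 5.6x2 + 5.8x3 ≥ 11.11   (density contribution)
  20x1 + 15x2 + 19x3 ≤ 66   (oil absorption)
  x1, x2, x3 ≥ 0.
The minimum-cost mix takes nothing from chrome yellow — only titanium dioxide, zinc oxide. There the hiding power and density contribution constraints are tight.
So titanium dioxide = 1.8613 kg, zinc oxide = 0.62116 kg.
Objective = 5.05·1.8613 + 3.68·0.62116 = 11.6854.

£11.69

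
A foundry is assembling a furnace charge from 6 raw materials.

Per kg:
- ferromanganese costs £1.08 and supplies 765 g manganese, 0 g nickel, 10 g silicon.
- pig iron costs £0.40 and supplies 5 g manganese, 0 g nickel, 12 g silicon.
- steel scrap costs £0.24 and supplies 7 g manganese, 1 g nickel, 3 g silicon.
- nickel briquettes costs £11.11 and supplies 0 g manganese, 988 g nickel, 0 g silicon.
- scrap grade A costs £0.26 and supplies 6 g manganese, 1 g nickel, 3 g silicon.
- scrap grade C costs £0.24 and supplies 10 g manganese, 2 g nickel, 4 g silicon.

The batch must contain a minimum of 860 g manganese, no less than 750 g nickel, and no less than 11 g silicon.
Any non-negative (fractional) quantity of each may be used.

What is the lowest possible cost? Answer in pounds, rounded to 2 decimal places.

£9.65

Let x1 = kg of ferromanganese, x2 = kg of pig iron, x3 = kg of steel scrap, x4 = kg of nickel briquettes, x5 = kg of scrap grade A, x6 = kg of scrap grade C.
Minimise 1.08x1 + 0.4x2 + 0.24x3 + 11.11x4 + 0.26x5 + 0.24x6 s.t.:
  765x1 + 5x2 + 7x3 + 6x5 + 10x6 ≥ 860   (manganese)
  1x3 + 988x4 + 1x5 + 2x6 ≥ 750   (nickel)
  10x1 + 12x2 + 3x3 + 3x5 + 4x6 ≥ 11   (silicon)
  x1, x2, x3, x4, x5, x6 ≥ 0.
The optimal basis is {ferromanganese, nickel briquettes}; pig iron, steel scrap, scrap grade A, scrap grade C drop out. The manganese and nickel requirements are met with equality.
So ferromanganese = 1.124 kg, nickel briquettes = 0.7591 kg.
Cost = 1.08·1.124 + 11.11·0.7591 = 9.6475.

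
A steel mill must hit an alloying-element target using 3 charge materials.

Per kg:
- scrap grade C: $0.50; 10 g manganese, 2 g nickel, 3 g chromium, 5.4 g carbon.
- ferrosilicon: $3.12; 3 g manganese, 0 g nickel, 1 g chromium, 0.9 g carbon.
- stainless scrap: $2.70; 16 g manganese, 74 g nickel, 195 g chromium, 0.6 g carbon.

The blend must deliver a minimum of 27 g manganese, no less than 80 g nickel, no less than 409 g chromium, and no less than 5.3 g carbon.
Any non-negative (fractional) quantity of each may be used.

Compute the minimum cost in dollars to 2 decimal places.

This is a linear program. Let x1 = kg of scrap grade C, x2 = kg of ferrosilicon, x3 = kg of stainless scrap.
min 0.5x1 + 3.12x2 + 2.7x3 s.t.:
  10x1 + 3x2 + 16x3 ≥ 27   (manganese)
  2x1 + 74x3 ≥ 80   (nickel)
  3x1 + 1x2 + 195x3 ≥ 409   (chromium)
  5.4x1 + 0.9x2 + 0.6x3 ≥ 5.3   (carbon)
  x1, x2, x3 ≥ 0.
The cheapest feasible vertex uses only scrap grade C, stainless scrap; ferrosilicon is not used. There the chromium and carbon constraints are tight.
So scrap grade C = 0.7497 kg, stainless scrap = 2.086 kg.
Hence cost = 0.5·0.7497 + 2.7·2.086 = $6.0071.

$6.01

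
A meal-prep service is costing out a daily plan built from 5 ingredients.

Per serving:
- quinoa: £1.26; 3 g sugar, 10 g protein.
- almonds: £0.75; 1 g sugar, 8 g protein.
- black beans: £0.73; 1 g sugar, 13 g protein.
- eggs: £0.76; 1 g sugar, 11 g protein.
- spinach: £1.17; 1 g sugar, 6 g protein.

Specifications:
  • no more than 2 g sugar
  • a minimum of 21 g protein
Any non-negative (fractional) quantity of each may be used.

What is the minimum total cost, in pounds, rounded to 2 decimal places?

This is a linear program. Let x1 = servings of quinoa, x2 = servings of almonds, x3 = servings of black beans, x4 = servings of eggs, x5 = servings of spinach.
Minimise 1.26x1 + 0.75x2 + 0.73x3 + 0.76x4 + 1.17x5 with:
  3x1 + 1x2 + 1x3 + 1x4 + 1x5 ≤ 2   (sugar)
  10x1 + 8x2 + 13x3 + 11x4 + 6x5 ≥ 21   (protein)
  x1, x2, x3, x4, x5 ≥ 0.
The optimal basis is {black beans}; quinoa, almonds, eggs, spinach drop out. The protein requirement is met with equality.
That vertex is x3 = 1.615.
Objective = 0.73·1.615 = 1.1790.

£1.18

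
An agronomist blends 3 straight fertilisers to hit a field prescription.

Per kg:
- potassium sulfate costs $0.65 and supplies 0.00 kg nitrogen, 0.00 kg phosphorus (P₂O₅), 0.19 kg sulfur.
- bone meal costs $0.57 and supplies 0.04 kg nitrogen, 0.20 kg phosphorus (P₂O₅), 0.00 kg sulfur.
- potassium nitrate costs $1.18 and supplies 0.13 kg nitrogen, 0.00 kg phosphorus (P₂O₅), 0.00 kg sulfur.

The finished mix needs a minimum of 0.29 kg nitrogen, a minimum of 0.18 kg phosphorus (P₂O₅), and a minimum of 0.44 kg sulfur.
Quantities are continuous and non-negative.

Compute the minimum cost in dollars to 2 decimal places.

This is a linear program. Let x1 = kg of potassium sulfate, x2 = kg of bone meal, x3 = kg of potassium nitrate.
min 0.65x1 + 0.57x2 + 1.18x3 subject to:
  0.04x2 + 0.13x3 ≥ 0.29   (nitrogen)
  0.2x2 ≥ 0.18   (phosphorus (P₂O₅))
  0.19x1 ≥ 0.44   (sulfur)
  x1, x2, x3 ≥ 0.
The optimal mix uses every input. There the nitrogen, phosphorus (P₂O₅), sulfur constraints are tight.
Optimal quantities: potassium sulfate = 2.316 kg, bone meal = 0.9 kg, potassium nitrate = 1.954 kg.
Hence cost = 0.65·2.316 + 0.57·0.9 + 1.18·1.954 = $4.3241.

$4.32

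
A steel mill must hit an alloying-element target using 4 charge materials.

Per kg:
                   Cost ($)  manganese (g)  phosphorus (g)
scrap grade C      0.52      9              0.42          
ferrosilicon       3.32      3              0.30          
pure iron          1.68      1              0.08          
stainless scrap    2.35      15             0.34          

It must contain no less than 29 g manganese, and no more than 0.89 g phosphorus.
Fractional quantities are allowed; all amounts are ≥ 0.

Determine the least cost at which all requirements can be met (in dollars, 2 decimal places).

Treat it as an LP. Let x1 = kg of scrap grade C, x2 = kg of ferrosilicon, x3 = kg of pure iron, x4 = kg of stainless scrap.
Minimise 0.52x1 + 3.32x2 + 1.68x3 + 2.35x4 s.t.:
  9x1 + 3x2 + 1x3 + 15x4 ≥ 29   (manganese)
  0.42x1 + 0.3x2 + 0.08x3 + 0.34x4 ≤ 0.89   (phosphorus)
  x1, x2, x3, x4 ≥ 0.
The minimum-cost mix takes nothing from ferrosilicon, pure iron — only scrap grade C, stainless scrap. The manganese and phosphorus requirements are met with equality.
That vertex is x1 = 1.077, x4 = 1.287.
Cost = 0.52·1.077 + 2.35·1.287 = 3.5845.

$3.58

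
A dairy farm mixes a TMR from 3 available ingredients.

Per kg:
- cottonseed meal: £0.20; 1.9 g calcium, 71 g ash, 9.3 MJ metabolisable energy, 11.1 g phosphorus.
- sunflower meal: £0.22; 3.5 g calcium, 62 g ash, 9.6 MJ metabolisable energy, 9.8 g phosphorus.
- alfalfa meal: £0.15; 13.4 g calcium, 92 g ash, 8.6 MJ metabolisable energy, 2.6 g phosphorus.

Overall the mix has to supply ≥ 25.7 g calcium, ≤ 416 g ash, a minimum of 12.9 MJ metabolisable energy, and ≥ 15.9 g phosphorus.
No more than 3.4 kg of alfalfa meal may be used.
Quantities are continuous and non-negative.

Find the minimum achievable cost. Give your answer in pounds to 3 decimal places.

£0.469

Let x1 = kg of cottonseed meal, x2 = kg of sunflower meal, x3 = kg of alfalfa meal.
min 0.2x1 + 0.22x2 + 0.15x3 s.t.:
  1.9x1 + 3.5x2 + 13.4x3 ≥ 25.7   (calcium)
  71x1 + 62x2 + 92x3 ≤ 416   (ash)
  9.3x1 + 9.6x2 + 8.6x3 ≥ 12.9   (metabolisable energy)
  11.1x1 + 9.8x2 + 2.6x3 ≥ 15.9   (phosphorus)
  x3 ≤ 3.4
  x1, x2, x3 ≥ 0.
The optimal basis is {cottonseed meal, alfalfa meal}; sunflower meal drops out. There the calcium and phosphorus constraints are tight.
Solving gives x1 = 1.017, x3 = 1.7737.
Objective = 0.2·1.017 + 0.15·1.7737 = 0.46946.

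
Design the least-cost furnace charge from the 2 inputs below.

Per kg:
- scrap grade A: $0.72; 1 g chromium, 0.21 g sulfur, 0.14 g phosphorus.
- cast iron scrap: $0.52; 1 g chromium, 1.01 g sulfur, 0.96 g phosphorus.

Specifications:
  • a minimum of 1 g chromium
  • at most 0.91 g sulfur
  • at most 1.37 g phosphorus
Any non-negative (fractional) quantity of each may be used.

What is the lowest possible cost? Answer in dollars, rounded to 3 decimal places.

Let x1 = kg of scrap grade A, x2 = kg of cast iron scrap.
Minimize 0.72x1 + 0.52x2 subject to:
  1x1 + 1x2 ≥ 1   (chromium)
  0.21x1 + 1.01x2 ≤ 0.91   (sulfur)
  0.14x1 + 0.96x2 ≤ 1.37   (phosphorus)
  x1, x2 ≥ 0.
Both inputs are positive at the optimum. There the chromium and sulfur constraints are tight.
That vertex is x1 = 0.125, x2 = 0.875.
Hence cost = 0.72·0.125 + 0.52·0.875 = $0.54500.

$0.545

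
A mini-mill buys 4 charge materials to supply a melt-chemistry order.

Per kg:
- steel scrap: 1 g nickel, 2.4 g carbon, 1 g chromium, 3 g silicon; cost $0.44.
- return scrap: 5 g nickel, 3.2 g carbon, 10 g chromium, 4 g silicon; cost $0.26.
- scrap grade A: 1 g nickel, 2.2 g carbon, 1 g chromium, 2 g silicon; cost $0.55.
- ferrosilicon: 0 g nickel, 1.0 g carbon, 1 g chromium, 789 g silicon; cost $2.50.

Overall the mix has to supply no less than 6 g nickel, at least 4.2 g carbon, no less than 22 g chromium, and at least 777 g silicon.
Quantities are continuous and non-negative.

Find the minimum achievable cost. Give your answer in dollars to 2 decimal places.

$2.98

Treat it as an LP. Let x1 = kg of steel scrap, x2 = kg of return scrap, x3 = kg of scrap grade A, x4 = kg of ferrosilicon.
Minimise 0.44x1 + 0.26x2 + 0.55x3 + 2.5x4 subject to:
  1x1 + 5x2 + 1x3 ≥ 6   (nickel)
  2.4x1 + 3.2x2 + 2.2x3 + 1x4 ≥ 4.2   (carbon)
  1x1 + 10x2 + 1x3 + 1x4 ≥ 22   (chromium)
  3x1 + 4x2 + 2x3 + 789x4 ≥ 777   (silicon)
  x1, x2, x3, x4 ≥ 0.
The cheapest feasible vertex uses only return scrap, ferrosilicon; steel scrap, scrap grade A are not used. Binding constraints: chromium and silicon.
Solving gives x2 = 2.103, x4 = 0.9741.
Objective = 0.26·2.103 + 2.5·0.9741 = 2.9820.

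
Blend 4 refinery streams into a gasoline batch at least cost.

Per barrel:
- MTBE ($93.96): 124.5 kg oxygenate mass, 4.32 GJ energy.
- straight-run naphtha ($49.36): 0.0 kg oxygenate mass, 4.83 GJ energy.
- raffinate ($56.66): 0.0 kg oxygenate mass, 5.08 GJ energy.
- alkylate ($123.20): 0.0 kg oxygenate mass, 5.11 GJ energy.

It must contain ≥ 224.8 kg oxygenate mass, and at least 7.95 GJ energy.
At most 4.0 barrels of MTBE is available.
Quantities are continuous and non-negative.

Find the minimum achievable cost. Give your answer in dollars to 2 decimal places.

This is a linear program. Let x1 = barrels of MTBE, x2 = barrels of straight-run naphtha, x3 = barrels of raffinate, x4 = barrels of alkylate.
min 93.96x1 + 49.36x2 + 56.66x3 + 123.2x4 s.t.:
  124.5x1 ≥ 224.8   (oxygenate mass)
  4.32x1 + 4.83x2 + 5.08x3 + 5.11x4 ≥ 7.95   (energy)
  x1 ≤ 4
  x1, x2, x3, x4 ≥ 0.
The optimal basis is {MTBE, straight-run naphtha}; raffinate, alkylate drop out. Binding constraints: oxygenate mass and energy.
Solving gives x1 = 1.80562, x2 = 0.030996.
Total cost: 93.96·1.80562 + 49.36·0.030996 = 171.1860.

$171.19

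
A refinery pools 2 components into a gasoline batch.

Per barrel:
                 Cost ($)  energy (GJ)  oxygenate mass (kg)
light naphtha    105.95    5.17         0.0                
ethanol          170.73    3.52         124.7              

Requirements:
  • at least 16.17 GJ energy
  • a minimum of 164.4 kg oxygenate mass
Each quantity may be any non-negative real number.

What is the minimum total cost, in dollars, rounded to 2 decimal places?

Let x1 = barrels of light naphtha, x2 = barrels of ethanol.
Minimize 105.95x1 + 170.73x2 with:
  5.17x1 + 3.52x2 ≥ 16.17   (energy)
  124.7x2 ≥ 164.4   (oxygenate mass)
  x1, x2 ≥ 0.
Both inputs are positive at the optimum. There the energy and oxygenate mass constraints are tight.
Optimal quantities: light naphtha = 2.23 barrels, ethanol = 1.3184 barrels.
Cost = 105.95·2.23 + 170.73·1.3184 = 461.3589.

$461.36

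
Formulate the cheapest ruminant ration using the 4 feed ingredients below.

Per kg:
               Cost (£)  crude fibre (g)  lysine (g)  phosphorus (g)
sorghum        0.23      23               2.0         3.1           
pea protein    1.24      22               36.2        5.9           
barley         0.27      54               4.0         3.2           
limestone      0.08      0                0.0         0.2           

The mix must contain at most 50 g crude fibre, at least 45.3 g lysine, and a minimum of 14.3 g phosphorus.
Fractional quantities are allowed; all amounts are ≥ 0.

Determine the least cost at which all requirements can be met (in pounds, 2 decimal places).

This is a linear program. Let x1 = kg of sorghum, x2 = kg of pea protein, x3 = kg of barley, x4 = kg of limestone.
Minimise 0.23x1 + 1.24x2 + 0.27x3 + 0.08x4 with:
  23x1 + 22x2 + 54x3 ≤ 50   (crude fibre)
  2x1 + 36.2x2 + 4x3 ≥ 45.3   (lysine)
  3.1x1 + 5.9x2 + 3.2x3 + 0.2x4 ≥ 14.3   (phosphorus)
  x1, x2, x3, x4 ≥ 0.
The optimal basis is {pea protein, limestone}; sorghum, barley drop out. There the crude fibre and phosphorus constraints are tight.
Solving gives x2 = 2.273, x4 = 4.455.
Objective = 1.24·2.273 + 0.08·4.455 = 3.1749.

£3.17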